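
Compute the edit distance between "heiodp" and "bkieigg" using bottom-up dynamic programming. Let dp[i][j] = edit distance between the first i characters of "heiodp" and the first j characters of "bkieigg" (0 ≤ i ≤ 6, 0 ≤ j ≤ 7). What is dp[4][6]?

4

   ''  b  k  i  e  i  g  g
''  0  1  2  3  4  5  6  7
 h  1  1  2  3  4  5  6  7
 e  2  2  2  3  3  4  5  6
 i  3  3  3  2  3  3  4  5
 o  4  4  4  3  3  4  4  5
 d  5  5  5  4  4  4  5  5
 p  6  6  6  5  5  5  5  6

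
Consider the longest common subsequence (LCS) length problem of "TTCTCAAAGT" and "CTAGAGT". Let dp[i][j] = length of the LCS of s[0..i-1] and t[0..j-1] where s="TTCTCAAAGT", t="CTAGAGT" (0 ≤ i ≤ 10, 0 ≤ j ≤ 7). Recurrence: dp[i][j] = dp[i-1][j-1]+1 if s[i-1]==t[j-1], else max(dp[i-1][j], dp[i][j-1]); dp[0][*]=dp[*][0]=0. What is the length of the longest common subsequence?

   ''  C  T  A  G  A  G  T
''  0  0  0  0  0  0  0  0
 T  0  0  1  1  1  1  1  1
 T  0  0  1  1  1  1  1  2
 C  0  1  1  1  1  1  1  2
 T  0  1  2  2  2  2  2  2
 C  0  1  2  2  2  2  2  2
 A  0  1  2  3  3  3  3  3
 A  0  1  2  3  3  4  4  4
 A  0  1  2  3  3  4  4  4
 G  0  1  2  3  4  4  5  5
 T  0  1  2  3  4  4  5  6

6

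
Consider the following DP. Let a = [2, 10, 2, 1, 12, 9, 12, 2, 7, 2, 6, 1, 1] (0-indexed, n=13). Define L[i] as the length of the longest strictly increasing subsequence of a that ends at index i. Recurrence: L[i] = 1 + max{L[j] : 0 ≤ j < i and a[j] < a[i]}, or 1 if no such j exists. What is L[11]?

1

   i    0    1    2    3    4    5    6    7    8    9   10   11   12
a[i]    2   10    2    1   12    9   12    2    7    2    6    1    1
L[i]    1    2    1    1    3    2    3    2    3    2    3    1    1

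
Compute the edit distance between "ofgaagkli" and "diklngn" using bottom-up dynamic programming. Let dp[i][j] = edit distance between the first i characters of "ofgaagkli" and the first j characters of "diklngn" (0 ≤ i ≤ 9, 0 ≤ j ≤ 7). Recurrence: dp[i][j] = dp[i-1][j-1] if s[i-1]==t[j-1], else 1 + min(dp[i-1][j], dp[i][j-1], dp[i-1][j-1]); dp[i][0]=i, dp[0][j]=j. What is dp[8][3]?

   ''  d  i  k  l  n  g  n
''  0  1  2  3  4  5  6  7
 o  1  1  2  3  4  5  6  7
 f  2  2  2  3  4  5  6  7
 g  3  3  3  3  4  5  5  6
 a  4  4  4  4  4  5  6  6
 a  5  5  5  5  5  5  6  7
 g  6  6  6  6  6  6  5  6
 k  7  7  7  6  7  7  6  6
 l  8  8  8  7  6  7  7  7
 i  9  9  8  8  7  7  8  8

7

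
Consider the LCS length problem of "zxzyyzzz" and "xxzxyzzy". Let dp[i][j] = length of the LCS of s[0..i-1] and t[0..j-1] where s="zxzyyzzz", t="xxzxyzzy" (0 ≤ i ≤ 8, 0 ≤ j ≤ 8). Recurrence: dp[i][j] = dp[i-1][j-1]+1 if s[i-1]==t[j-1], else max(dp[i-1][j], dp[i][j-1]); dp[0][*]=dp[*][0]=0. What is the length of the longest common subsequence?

5

   ''  x  x  z  x  y  z  z  y
''  0  0  0  0  0  0  0  0  0
 z  0  0  0  1  1  1  1  1  1
 x  0  1  1  1  2  2  2  2  2
 z  0  1  1  2  2  2  3  3  3
 y  0  1  1  2  2  3  3  3  4
 y  0  1  1  2  2  3  3  3  4
 z  0  1  1  2  2  3  4  4  4
 z  0  1  1  2  2  3  4  5  5
 z  0  1  1  2  2  3  4  5  5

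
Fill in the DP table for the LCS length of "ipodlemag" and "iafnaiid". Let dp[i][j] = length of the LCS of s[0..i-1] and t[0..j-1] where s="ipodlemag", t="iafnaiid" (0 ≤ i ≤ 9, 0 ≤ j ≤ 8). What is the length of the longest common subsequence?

2

   ''  i  a  f  n  a  i  i  d
''  0  0  0  0  0  0  0  0  0
 i  0  1  1  1  1  1  1  1  1
 p  0  1  1  1  1  1  1  1  1
 o  0  1  1  1  1  1  1  1  1
 d  0  1  1  1  1  1  1  1  2
 l  0  1  1  1  1  1  1  1  2
 e  0  1  1  1  1  1  1  1  2
 m  0  1  1  1  1  1  1  1  2
 a  0  1  2  2  2  2  2  2  2
 g  0  1  2  2  2  2  2  2  2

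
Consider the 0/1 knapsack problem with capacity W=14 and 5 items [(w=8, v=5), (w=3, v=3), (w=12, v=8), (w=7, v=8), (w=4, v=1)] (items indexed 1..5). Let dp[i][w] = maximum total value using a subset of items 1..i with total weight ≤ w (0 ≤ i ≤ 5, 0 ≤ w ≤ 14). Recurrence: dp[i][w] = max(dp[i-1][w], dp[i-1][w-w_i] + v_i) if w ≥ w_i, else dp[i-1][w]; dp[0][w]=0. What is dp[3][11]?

i\w   0   1   2   3   4   5   6   7   8   9  10  11  12  13  14
  0   0   0   0   0   0   0   0   0   0   0   0   0   0   0   0
  1   0   0   0   0   0   0   0   0   5   5   5   5   5   5   5
  2   0   0   0   3   3   3   3   3   5   5   5   8   8   8   8
  3   0   0   0   3   3   3   3   3   5   5   5   8   8   8   8
  4   0   0   0   3   3   3   3   8   8   8  11  11  11  11  11
  5   0   0   0   3   3   3   3   8   8   8  11  11  11  11  12

8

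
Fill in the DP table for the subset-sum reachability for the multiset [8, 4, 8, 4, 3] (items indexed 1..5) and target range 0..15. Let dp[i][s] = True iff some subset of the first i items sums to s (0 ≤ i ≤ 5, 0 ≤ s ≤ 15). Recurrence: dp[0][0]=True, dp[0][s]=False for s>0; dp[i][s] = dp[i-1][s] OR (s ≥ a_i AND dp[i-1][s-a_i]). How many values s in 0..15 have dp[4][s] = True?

4

i\s   0   1   2   3   4   5   6   7   8   9  10  11  12  13  14  15
  0   T   F   F   F   F   F   F   F   F   F   F   F   F   F   F   F
  1   T   F   F   F   F   F   F   F   T   F   F   F   F   F   F   F
  2   T   F   F   F   T   F   F   F   T   F   F   F   T   F   F   F
  3   T   F   F   F   T   F   F   F   T   F   F   F   T   F   F   F
  4   T   F   F   F   T   F   F   F   T   F   F   F   T   F   F   F
  5   T   F   F   T   T   F   F   T   T   F   F   T   T   F   F   T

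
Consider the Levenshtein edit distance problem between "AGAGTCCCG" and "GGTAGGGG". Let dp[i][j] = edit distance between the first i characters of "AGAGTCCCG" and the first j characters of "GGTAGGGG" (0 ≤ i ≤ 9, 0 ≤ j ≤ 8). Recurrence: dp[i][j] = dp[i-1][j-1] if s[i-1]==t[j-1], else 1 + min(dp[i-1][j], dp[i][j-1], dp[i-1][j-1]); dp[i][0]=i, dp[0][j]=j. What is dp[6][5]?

4

   ''  G  G  T  A  G  G  G  G
''  0  1  2  3  4  5  6  7  8
 A  1  1  2  3  3  4  5  6  7
 G  2  1  1  2  3  3  4  5  6
 A  3  2  2  2  2  3  4  5  6
 G  4  3  2  3  3  2  3  4  5
 T  5  4  3  2  3  3  3  4  5
 C  6  5  4  3  3  4  4  4  5
 C  7  6  5  4  4  4  5  5  5
 C  8  7  6  5  5  5  5  6  6
 G  9  8  7  6  6  5  5  5  6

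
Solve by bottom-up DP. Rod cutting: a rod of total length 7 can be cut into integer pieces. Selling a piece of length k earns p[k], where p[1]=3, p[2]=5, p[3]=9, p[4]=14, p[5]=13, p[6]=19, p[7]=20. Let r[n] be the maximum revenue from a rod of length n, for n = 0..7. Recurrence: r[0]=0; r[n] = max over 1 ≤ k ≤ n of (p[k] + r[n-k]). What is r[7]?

23

   n    0    1    2    3    4    5    6    7
r[n]    0    3    6    9   14   17   20   23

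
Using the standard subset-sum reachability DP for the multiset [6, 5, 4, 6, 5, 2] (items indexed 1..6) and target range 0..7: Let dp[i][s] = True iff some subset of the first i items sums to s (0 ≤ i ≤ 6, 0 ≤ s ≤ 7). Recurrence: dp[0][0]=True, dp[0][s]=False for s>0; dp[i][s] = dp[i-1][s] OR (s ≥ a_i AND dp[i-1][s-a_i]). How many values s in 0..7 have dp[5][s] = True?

4

i\s   0   1   2   3   4   5   6   7
  0   T   F   F   F   F   F   F   F
  1   T   F   F   F   F   F   T   F
  2   T   F   F   F   F   T   T   F
  3   T   F   F   F   T   T   T   F
  4   T   F   F   F   T   T   T   F
  5   T   F   F   F   T   T   T   F
  6   T   F   T   F   T   T   T   T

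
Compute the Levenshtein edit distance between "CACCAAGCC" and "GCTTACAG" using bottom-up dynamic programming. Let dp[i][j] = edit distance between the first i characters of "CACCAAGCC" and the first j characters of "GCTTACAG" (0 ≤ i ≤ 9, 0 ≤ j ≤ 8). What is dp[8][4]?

7

   ''  G  C  T  T  A  C  A  G
''  0  1  2  3  4  5  6  7  8
 C  1  1  1  2  3  4  5  6  7
 A  2  2  2  2  3  3  4  5  6
 C  3  3  2  3  3  4  3  4  5
 C  4  4  3  3  4  4  4  4  5
 A  5  5  4  4  4  4  5  4  5
 A  6  6  5  5  5  4  5  5  5
 G  7  6  6  6  6  5  5  6  5
 C  8  7  6  7  7  6  5  6  6
 C  9  8  7  7  8  7  6  6  7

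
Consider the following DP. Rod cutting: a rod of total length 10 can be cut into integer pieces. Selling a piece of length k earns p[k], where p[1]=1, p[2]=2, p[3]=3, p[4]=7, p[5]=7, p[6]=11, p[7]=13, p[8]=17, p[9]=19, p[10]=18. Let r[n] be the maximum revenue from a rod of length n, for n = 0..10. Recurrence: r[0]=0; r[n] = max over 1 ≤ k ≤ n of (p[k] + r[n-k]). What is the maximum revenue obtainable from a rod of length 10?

   n    0    1    2    3    4    5    6    7    8    9   10
r[n]    0    1    2    3    7    8   11   13   17   19   20

20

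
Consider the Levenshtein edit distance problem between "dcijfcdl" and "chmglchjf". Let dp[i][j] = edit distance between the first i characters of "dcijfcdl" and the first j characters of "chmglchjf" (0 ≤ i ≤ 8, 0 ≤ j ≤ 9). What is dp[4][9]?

   ''  c  h  m  g  l  c  h  j  f
''  0  1  2  3  4  5  6  7  8  9
 d  1  1  2  3  4  5  6  7  8  9
 c  2  1  2  3  4  5  5  6  7  8
 i  3  2  2  3  4  5  6  6  7  8
 j  4  3  3  3  4  5  6  7  6  7
 f  5  4  4  4  4  5  6  7  7  6
 c  6  5  5  5  5  5  5  6  7  7
 d  7  6  6  6  6  6  6  6  7  8
 l  8  7  7  7  7  6  7  7  7  8

7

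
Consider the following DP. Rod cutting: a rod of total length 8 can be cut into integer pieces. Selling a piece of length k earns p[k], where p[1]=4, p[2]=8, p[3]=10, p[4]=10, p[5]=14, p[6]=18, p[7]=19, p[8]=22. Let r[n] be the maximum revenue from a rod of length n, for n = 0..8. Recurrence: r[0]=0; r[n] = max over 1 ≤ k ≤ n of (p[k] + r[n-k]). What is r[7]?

28

   n    0    1    2    3    4    5    6    7    8
r[n]    0    4    8   12   16   20   24   28   32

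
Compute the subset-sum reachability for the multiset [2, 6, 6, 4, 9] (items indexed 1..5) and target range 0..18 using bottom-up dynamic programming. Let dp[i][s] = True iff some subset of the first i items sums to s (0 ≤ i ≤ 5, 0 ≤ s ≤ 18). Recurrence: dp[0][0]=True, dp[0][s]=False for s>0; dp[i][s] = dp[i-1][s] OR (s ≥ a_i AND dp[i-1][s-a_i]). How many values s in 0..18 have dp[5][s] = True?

15

i\s   0   1   2   3   4   5   6   7   8   9  10  11  12  13  14  15  16  17  18
  0   T   F   F   F   F   F   F   F   F   F   F   F   F   F   F   F   F   F   F
  1   T   F   T   F   F   F   F   F   F   F   F   F   F   F   F   F   F   F   F
  2   T   F   T   F   F   F   T   F   T   F   F   F   F   F   F   F   F   F   F
  3   T   F   T   F   F   F   T   F   T   F   F   F   T   F   T   F   F   F   F
  4   T   F   T   F   T   F   T   F   T   F   T   F   T   F   T   F   T   F   T
  5   T   F   T   F   T   F   T   F   T   T   T   T   T   T   T   T   T   T   T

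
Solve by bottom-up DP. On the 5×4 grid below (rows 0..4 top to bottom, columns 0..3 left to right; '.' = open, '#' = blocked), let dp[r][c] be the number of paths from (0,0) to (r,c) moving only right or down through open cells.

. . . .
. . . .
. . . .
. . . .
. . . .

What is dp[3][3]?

20

r\c   0   1   2   3
  0   1   1   1   1
  1   1   2   3   4
  2   1   3   6  10
  3   1   4  10  20
  4   1   5  15  35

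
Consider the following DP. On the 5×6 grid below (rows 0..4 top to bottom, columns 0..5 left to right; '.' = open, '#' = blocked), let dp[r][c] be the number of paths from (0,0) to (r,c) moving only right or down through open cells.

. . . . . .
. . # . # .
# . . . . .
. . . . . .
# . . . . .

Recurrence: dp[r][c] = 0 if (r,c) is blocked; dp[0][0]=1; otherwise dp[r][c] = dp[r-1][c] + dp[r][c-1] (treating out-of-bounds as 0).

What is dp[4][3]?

r\c   0   1   2   3   4   5
  0   1   1   1   1   1   1
  1   1   2   0   1   0   1
  2   0   2   2   3   3   4
  3   0   2   4   7  10  14
  4   0   2   6  13  23  37

13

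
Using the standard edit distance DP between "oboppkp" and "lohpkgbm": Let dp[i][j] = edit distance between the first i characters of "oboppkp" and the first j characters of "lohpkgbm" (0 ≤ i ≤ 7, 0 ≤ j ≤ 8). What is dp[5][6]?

   ''  l  o  h  p  k  g  b  m
''  0  1  2  3  4  5  6  7  8
 o  1  1  1  2  3  4  5  6  7
 b  2  2  2  2  3  4  5  5  6
 o  3  3  2  3  3  4  5  6  6
 p  4  4  3  3  3  4  5  6  7
 p  5  5  4  4  3  4  5  6  7
 k  6  6  5  5  4  3  4  5  6
 p  7  7  6  6  5  4  4  5  6

5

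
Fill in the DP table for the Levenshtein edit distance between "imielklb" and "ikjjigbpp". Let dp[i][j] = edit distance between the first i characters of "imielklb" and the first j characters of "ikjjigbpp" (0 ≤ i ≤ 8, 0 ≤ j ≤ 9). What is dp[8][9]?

8

   ''  i  k  j  j  i  g  b  p  p
''  0  1  2  3  4  5  6  7  8  9
 i  1  0  1  2  3  4  5  6  7  8
 m  2  1  1  2  3  4  5  6  7  8
 i  3  2  2  2  3  3  4  5  6  7
 e  4  3  3  3  3  4  4  5  6  7
 l  5  4  4  4  4  4  5  5  6  7
 k  6  5  4  5  5  5  5  6  6  7
 l  7  6  5  5  6  6  6  6  7  7
 b  8  7  6  6  6  7  7  6  7  8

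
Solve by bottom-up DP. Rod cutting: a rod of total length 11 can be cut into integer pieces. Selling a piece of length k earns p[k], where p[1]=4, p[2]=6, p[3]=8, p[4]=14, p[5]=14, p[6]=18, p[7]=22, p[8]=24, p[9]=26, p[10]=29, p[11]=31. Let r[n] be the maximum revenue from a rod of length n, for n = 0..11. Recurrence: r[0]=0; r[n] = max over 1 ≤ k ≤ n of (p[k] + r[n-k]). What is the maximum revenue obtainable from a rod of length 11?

44

   n    0    1    2    3    4    5    6    7    8    9   10   11
r[n]    0    4    8   12   16   20   24   28   32   36   40   44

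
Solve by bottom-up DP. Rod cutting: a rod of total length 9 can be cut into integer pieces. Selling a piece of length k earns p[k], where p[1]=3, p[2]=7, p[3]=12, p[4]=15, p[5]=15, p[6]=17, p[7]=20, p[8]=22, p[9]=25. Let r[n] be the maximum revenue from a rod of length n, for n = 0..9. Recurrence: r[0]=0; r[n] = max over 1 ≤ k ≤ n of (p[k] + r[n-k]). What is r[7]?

   n    0    1    2    3    4    5    6    7    8    9
r[n]    0    3    7   12   15   19   24   27   31   36

27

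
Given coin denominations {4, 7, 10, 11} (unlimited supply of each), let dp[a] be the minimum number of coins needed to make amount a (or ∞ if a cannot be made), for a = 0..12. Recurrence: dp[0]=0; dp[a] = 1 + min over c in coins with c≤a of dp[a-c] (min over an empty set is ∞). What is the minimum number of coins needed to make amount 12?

 a  0  1  2  3  4  5  6  7  8  9 10 11 12
dp  0  -  -  -  1  -  -  1  2  -  1  1  3
(- denotes ∞ / unreachable)

3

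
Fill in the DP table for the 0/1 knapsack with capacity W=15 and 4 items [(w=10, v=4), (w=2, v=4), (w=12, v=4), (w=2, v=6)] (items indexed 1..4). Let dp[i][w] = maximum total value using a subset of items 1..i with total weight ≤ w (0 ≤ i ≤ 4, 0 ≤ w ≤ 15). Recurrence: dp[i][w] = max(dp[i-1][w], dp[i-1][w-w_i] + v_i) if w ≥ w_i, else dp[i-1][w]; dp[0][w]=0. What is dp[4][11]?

10

i\w   0   1   2   3   4   5   6   7   8   9  10  11  12  13  14  15
  0   0   0   0   0   0   0   0   0   0   0   0   0   0   0   0   0
  1   0   0   0   0   0   0   0   0   0   0   4   4   4   4   4   4
  2   0   0   4   4   4   4   4   4   4   4   4   4   8   8   8   8
  3   0   0   4   4   4   4   4   4   4   4   4   4   8   8   8   8
  4   0   0   6   6  10  10  10  10  10  10  10  10  10  10  14  14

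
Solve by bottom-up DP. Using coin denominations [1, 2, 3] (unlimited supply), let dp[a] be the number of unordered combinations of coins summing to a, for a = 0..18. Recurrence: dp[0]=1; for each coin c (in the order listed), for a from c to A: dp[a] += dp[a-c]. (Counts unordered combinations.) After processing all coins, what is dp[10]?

after  coin     0     1     2     3     4     5     6     7     8     9    10    11    12    13    14    15    16    17    18
          1     1     1     1     1     1     1     1     1     1     1     1     1     1     1     1     1     1     1     1
          2     1     1     2     2     3     3     4     4     5     5     6     6     7     7     8     8     9     9    10
          3     1     1     2     3     4     5     7     8    10    12    14    16    19    21    24    27    30    33    37

14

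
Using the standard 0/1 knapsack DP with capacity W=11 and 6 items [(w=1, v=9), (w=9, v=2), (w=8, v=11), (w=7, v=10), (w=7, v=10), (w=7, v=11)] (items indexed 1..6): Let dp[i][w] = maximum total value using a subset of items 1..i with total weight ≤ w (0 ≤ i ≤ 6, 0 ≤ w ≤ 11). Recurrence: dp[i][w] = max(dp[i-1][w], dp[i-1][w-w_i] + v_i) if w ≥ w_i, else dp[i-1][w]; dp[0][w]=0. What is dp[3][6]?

i\w   0   1   2   3   4   5   6   7   8   9  10  11
  0   0   0   0   0   0   0   0   0   0   0   0   0
  1   0   9   9   9   9   9   9   9   9   9   9   9
  2   0   9   9   9   9   9   9   9   9   9  11  11
  3   0   9   9   9   9   9   9   9  11  20  20  20
  4   0   9   9   9   9   9   9  10  19  20  20  20
  5   0   9   9   9   9   9   9  10  19  20  20  20
  6   0   9   9   9   9   9   9  11  20  20  20  20

9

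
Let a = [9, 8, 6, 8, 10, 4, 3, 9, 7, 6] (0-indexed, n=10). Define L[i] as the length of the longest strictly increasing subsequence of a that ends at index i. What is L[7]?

3

   i    0    1    2    3    4    5    6    7    8    9
a[i]    9    8    6    8   10    4    3    9    7    6
L[i]    1    1    1    2    3    1    1    3    2    2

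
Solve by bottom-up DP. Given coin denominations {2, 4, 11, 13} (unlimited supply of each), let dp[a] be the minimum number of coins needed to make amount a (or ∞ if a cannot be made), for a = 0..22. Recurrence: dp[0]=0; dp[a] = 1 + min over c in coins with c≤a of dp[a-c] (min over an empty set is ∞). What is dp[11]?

1

 a  0  1  2  3  4  5  6  7  8  9 10 11 12 13 14 15 16 17 18 19 20 21 22
dp  0  -  1  -  1  -  2  -  2  -  3  1  3  1  4  2  4  2  5  3  5  3  2
(- denotes ∞ / unreachable)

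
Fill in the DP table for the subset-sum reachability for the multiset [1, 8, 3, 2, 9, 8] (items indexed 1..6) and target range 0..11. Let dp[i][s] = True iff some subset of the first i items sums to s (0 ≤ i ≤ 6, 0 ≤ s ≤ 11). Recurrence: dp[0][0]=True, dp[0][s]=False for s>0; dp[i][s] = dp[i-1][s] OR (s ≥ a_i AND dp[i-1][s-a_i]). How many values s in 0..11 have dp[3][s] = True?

7

i\s   0   1   2   3   4   5   6   7   8   9  10  11
  0   T   F   F   F   F   F   F   F   F   F   F   F
  1   T   T   F   F   F   F   F   F   F   F   F   F
  2   T   T   F   F   F   F   F   F   T   T   F   F
  3   T   T   F   T   T   F   F   F   T   T   F   T
  4   T   T   T   T   T   T   T   F   T   T   T   T
  5   T   T   T   T   T   T   T   F   T   T   T   T
  6   T   T   T   T   T   T   T   F   T   T   T   T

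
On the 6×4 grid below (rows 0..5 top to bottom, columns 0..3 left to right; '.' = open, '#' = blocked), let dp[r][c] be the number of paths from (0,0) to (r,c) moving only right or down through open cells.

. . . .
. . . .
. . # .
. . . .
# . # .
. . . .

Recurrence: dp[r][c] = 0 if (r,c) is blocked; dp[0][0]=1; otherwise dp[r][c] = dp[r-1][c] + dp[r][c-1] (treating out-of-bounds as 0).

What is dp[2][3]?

4

r\c   0   1   2   3
  0   1   1   1   1
  1   1   2   3   4
  2   1   3   0   4
  3   1   4   4   8
  4   0   4   0   8
  5   0   4   4  12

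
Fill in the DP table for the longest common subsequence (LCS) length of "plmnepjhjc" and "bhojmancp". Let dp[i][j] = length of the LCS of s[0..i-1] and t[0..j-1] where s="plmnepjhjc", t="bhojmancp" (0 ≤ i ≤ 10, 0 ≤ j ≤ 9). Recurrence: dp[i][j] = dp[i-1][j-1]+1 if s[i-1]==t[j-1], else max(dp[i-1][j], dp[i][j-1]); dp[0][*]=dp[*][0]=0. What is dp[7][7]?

   ''  b  h  o  j  m  a  n  c  p
''  0  0  0  0  0  0  0  0  0  0
 p  0  0  0  0  0  0  0  0  0  1
 l  0  0  0  0  0  0  0  0  0  1
 m  0  0  0  0  0  1  1  1  1  1
 n  0  0  0  0  0  1  1  2  2  2
 e  0  0  0  0  0  1  1  2  2  2
 p  0  0  0  0  0  1  1  2  2  3
 j  0  0  0  0  1  1  1  2  2  3
 h  0  0  1  1  1  1  1  2  2  3
 j  0  0  1  1  2  2  2  2  2  3
 c  0  0  1  1  2  2  2  2  3  3

2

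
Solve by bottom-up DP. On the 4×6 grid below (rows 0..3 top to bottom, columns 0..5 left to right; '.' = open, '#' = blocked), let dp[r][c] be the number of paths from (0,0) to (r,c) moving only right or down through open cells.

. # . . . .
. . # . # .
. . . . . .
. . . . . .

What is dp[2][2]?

2

r\c   0   1   2   3   4   5
  0   1   0   0   0   0   0
  1   1   1   0   0   0   0
  2   1   2   2   2   2   2
  3   1   3   5   7   9  11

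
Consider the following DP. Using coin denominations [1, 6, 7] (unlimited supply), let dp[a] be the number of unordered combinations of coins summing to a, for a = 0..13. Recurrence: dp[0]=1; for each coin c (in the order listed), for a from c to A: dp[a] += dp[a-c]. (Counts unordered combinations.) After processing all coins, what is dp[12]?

after  coin     0     1     2     3     4     5     6     7     8     9    10    11    12    13
          1     1     1     1     1     1     1     1     1     1     1     1     1     1     1
          6     1     1     1     1     1     1     2     2     2     2     2     2     3     3
          7     1     1     1     1     1     1     2     3     3     3     3     3     4     5

4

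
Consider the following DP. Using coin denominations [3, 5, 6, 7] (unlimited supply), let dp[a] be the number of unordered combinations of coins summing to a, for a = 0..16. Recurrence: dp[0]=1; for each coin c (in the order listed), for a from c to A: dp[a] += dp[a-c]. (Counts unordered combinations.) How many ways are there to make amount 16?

after  coin     0     1     2     3     4     5     6     7     8     9    10    11    12    13    14    15    16
          3     1     0     0     1     0     0     1     0     0     1     0     0     1     0     0     1     0
          5     1     0     0     1     0     1     1     0     1     1     1     1     1     1     1     2     1
          6     1     0     0     1     0     1     2     0     1     2     1     2     3     1     2     4     2
          7     1     0     0     1     0     1     2     1     1     2     2     2     4     3     3     5     4

4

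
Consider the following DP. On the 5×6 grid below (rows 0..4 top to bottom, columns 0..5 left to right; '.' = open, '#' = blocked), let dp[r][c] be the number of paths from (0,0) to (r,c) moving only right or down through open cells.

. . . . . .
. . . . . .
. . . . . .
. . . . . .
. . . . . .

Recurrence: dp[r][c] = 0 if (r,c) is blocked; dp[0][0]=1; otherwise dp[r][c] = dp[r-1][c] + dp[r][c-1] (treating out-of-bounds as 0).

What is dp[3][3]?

r\c   0   1   2   3   4   5
  0   1   1   1   1   1   1
  1   1   2   3   4   5   6
  2   1   3   6  10  15  21
  3   1   4  10  20  35  56
  4   1   5  15  35  70 126

20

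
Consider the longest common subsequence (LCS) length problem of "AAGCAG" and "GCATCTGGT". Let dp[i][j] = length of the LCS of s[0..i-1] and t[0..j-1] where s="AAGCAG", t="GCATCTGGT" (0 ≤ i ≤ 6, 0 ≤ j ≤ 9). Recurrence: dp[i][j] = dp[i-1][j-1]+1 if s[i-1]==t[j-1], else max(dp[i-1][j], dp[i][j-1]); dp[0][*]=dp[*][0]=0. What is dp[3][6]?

   ''  G  C  A  T  C  T  G  G  T
''  0  0  0  0  0  0  0  0  0  0
 A  0  0  0  1  1  1  1  1  1  1
 A  0  0  0  1  1  1  1  1  1  1
 G  0  1  1  1  1  1  1  2  2  2
 C  0  1  2  2  2  2  2  2  2  2
 A  0  1  2  3  3  3  3  3  3  3
 G  0  1  2  3  3  3  3  4  4  4

1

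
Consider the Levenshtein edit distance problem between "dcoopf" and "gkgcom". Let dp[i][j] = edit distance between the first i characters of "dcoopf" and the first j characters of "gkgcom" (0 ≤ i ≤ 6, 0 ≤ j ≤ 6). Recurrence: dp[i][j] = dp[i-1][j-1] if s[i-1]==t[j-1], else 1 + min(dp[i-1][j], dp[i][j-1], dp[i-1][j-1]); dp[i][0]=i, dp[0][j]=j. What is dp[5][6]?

5

   ''  g  k  g  c  o  m
''  0  1  2  3  4  5  6
 d  1  1  2  3  4  5  6
 c  2  2  2  3  3  4  5
 o  3  3  3  3  4  3  4
 o  4  4  4  4  4  4  4
 p  5  5  5  5  5  5  5
 f  6  6  6  6  6  6  6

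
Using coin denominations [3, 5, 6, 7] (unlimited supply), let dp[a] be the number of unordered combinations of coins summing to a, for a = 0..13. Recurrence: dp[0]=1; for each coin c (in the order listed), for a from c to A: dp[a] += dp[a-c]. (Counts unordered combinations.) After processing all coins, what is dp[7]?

after  coin     0     1     2     3     4     5     6     7     8     9    10    11    12    13
          3     1     0     0     1     0     0     1     0     0     1     0     0     1     0
          5     1     0     0     1     0     1     1     0     1     1     1     1     1     1
          6     1     0     0     1     0     1     2     0     1     2     1     2     3     1
          7     1     0     0     1     0     1     2     1     1     2     2     2     4     3

1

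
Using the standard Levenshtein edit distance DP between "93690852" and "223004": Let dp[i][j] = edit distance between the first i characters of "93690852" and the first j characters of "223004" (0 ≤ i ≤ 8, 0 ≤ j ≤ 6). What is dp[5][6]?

5

   ''  2  2  3  0  0  4
''  0  1  2  3  4  5  6
 9  1  1  2  3  4  5  6
 3  2  2  2  2  3  4  5
 6  3  3  3  3  3  4  5
 9  4  4  4  4  4  4  5
 0  5  5  5  5  4  4  5
 8  6  6  6  6  5  5  5
 5  7  7  7  7  6  6  6
 2  8  7  7  8  7  7  7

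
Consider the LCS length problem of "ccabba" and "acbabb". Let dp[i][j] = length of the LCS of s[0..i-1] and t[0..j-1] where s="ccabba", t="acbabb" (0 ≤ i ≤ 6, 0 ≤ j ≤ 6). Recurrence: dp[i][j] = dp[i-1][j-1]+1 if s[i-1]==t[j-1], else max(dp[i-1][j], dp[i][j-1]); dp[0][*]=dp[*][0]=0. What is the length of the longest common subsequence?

4

   ''  a  c  b  a  b  b
''  0  0  0  0  0  0  0
 c  0  0  1  1  1  1  1
 c  0  0  1  1  1  1  1
 a  0  1  1  1  2  2  2
 b  0  1  1  2  2  3  3
 b  0  1  1  2  2  3  4
 a  0  1  1  2  3  3  4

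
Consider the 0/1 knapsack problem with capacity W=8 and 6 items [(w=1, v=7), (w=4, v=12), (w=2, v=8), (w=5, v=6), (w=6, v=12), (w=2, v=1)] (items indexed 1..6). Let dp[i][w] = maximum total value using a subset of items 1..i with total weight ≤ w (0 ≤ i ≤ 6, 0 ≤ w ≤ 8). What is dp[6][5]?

19

i\w   0   1   2   3   4   5   6   7   8
  0   0   0   0   0   0   0   0   0   0
  1   0   7   7   7   7   7   7   7   7
  2   0   7   7   7  12  19  19  19  19
  3   0   7   8  15  15  19  20  27  27
  4   0   7   8  15  15  19  20  27  27
  5   0   7   8  15  15  19  20  27  27
  6   0   7   8  15  15  19  20  27  27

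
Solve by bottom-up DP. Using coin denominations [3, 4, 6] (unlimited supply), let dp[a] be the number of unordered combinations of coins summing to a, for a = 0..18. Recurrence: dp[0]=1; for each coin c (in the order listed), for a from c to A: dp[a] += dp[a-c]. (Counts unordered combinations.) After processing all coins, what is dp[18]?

after  coin     0     1     2     3     4     5     6     7     8     9    10    11    12    13    14    15    16    17    18
          3     1     0     0     1     0     0     1     0     0     1     0     0     1     0     0     1     0     0     1
          4     1     0     0     1     1     0     1     1     1     1     1     1     2     1     1     2     2     1     2
          6     1     0     0     1     1     0     2     1     1     2     2     1     4     2     2     4     4     2     6

6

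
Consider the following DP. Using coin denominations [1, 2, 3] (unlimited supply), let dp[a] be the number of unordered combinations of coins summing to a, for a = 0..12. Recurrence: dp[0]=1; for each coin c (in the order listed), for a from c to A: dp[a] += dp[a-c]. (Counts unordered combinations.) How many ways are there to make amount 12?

19

after  coin     0     1     2     3     4     5     6     7     8     9    10    11    12
          1     1     1     1     1     1     1     1     1     1     1     1     1     1
          2     1     1     2     2     3     3     4     4     5     5     6     6     7
          3     1     1     2     3     4     5     7     8    10    12    14    16    19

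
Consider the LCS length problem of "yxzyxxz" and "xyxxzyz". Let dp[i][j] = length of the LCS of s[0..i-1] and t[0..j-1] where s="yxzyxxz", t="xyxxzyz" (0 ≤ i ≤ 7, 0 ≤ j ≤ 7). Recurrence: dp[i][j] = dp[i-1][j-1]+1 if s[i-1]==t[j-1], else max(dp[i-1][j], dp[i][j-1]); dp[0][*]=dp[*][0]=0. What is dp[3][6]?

3

   ''  x  y  x  x  z  y  z
''  0  0  0  0  0  0  0  0
 y  0  0  1  1  1  1  1  1
 x  0  1  1  2  2  2  2  2
 z  0  1  1  2  2  3  3  3
 y  0  1  2  2  2  3  4  4
 x  0  1  2  3  3  3  4  4
 x  0  1  2  3  4  4  4  4
 z  0  1  2  3  4  5  5  5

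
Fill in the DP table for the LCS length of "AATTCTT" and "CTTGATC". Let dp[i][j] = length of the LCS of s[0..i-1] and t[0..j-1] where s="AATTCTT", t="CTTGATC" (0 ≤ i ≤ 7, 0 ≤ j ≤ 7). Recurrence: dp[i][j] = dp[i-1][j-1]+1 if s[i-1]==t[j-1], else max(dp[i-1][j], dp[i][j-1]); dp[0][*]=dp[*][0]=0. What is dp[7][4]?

   ''  C  T  T  G  A  T  C
''  0  0  0  0  0  0  0  0
 A  0  0  0  0  0  1  1  1
 A  0  0  0  0  0  1  1  1
 T  0  0  1  1  1  1  2  2
 T  0  0  1  2  2  2  2  2
 C  0  1  1  2  2  2  2  3
 T  0  1  2  2  2  2  3  3
 T  0  1  2  3  3  3  3  3

3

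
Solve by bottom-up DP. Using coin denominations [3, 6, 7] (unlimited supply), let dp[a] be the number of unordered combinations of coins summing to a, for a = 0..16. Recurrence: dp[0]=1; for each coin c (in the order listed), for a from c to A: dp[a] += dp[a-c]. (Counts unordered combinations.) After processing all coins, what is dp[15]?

after  coin     0     1     2     3     4     5     6     7     8     9    10    11    12    13    14    15    16
          3     1     0     0     1     0     0     1     0     0     1     0     0     1     0     0     1     0
          6     1     0     0     1     0     0     2     0     0     2     0     0     3     0     0     3     0
          7     1     0     0     1     0     0     2     1     0     2     1     0     3     2     1     3     2

3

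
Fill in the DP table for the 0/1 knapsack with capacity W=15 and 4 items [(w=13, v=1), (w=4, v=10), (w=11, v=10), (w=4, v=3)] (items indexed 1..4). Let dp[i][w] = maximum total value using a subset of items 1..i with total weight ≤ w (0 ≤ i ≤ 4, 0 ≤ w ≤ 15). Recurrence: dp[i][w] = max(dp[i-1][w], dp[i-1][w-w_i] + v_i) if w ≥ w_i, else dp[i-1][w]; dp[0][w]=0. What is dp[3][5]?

i\w   0   1   2   3   4   5   6   7   8   9  10  11  12  13  14  15
  0   0   0   0   0   0   0   0   0   0   0   0   0   0   0   0   0
  1   0   0   0   0   0   0   0   0   0   0   0   0   0   1   1   1
  2   0   0   0   0  10  10  10  10  10  10  10  10  10  10  10  10
  3   0   0   0   0  10  10  10  10  10  10  10  10  10  10  10  20
  4   0   0   0   0  10  10  10  10  13  13  13  13  13  13  13  20

10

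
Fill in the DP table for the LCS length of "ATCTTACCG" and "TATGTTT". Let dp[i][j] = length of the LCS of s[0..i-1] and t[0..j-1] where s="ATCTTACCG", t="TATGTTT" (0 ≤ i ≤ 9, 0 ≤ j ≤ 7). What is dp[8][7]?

   ''  T  A  T  G  T  T  T
''  0  0  0  0  0  0  0  0
 A  0  0  1  1  1  1  1  1
 T  0  1  1  2  2  2  2  2
 C  0  1  1  2  2  2  2  2
 T  0  1  1  2  2  3  3  3
 T  0  1  1  2  2  3  4  4
 A  0  1  2  2  2  3  4  4
 C  0  1  2  2  2  3  4  4
 C  0  1  2  2  2  3  4  4
 G  0  1  2  2  3  3  4  4

4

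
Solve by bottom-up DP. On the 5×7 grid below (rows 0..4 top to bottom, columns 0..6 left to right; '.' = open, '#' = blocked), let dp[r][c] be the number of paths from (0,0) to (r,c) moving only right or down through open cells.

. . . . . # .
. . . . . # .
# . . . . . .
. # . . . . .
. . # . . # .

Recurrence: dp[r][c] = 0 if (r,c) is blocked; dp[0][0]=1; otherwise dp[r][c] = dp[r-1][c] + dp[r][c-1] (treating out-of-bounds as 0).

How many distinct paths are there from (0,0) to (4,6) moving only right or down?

56

r\c   0   1   2   3   4   5   6
  0   1   1   1   1   1   0   0
  1   1   2   3   4   5   0   0
  2   0   2   5   9  14  14  14
  3   0   0   5  14  28  42  56
  4   0   0   0  14  42   0  56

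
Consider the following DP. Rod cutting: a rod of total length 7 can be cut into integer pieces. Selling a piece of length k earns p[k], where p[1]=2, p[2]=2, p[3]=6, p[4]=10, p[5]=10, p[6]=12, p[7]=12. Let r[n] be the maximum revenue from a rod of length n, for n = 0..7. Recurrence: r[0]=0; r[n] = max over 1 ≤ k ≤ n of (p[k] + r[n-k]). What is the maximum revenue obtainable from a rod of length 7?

16

   n    0    1    2    3    4    5    6    7
r[n]    0    2    4    6   10   12   14   16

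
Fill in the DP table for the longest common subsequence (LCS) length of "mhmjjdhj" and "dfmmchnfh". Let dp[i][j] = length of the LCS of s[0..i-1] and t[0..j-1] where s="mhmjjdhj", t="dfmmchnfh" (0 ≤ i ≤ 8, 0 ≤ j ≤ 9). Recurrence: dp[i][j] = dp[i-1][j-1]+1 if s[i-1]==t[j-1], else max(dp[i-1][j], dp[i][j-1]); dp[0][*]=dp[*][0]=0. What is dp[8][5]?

   ''  d  f  m  m  c  h  n  f  h
''  0  0  0  0  0  0  0  0  0  0
 m  0  0  0  1  1  1  1  1  1  1
 h  0  0  0  1  1  1  2  2  2  2
 m  0  0  0  1  2  2  2  2  2  2
 j  0  0  0  1  2  2  2  2  2  2
 j  0  0  0  1  2  2  2  2  2  2
 d  0  1  1  1  2  2  2  2  2  2
 h  0  1  1  1  2  2  3  3  3  3
 j  0  1  1  1  2  2  3  3  3  3

2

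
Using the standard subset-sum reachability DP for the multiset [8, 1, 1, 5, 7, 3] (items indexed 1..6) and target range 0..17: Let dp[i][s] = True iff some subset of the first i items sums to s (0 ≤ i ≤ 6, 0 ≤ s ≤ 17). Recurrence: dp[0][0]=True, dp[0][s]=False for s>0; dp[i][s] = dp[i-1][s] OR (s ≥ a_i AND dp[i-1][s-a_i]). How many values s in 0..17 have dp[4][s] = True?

12

i\s   0   1   2   3   4   5   6   7   8   9  10  11  12  13  14  15  16  17
  0   T   F   F   F   F   F   F   F   F   F   F   F   F   F   F   F   F   F
  1   T   F   F   F   F   F   F   F   T   F   F   F   F   F   F   F   F   F
  2   T   T   F   F   F   F   F   F   T   T   F   F   F   F   F   F   F   F
  3   T   T   T   F   F   F   F   F   T   T   T   F   F   F   F   F   F   F
  4   T   T   T   F   F   T   T   T   T   T   T   F   F   T   T   T   F   F
  5   T   T   T   F   F   T   T   T   T   T   T   F   T   T   T   T   T   T
  6   T   T   T   T   T   T   T   T   T   T   T   T   T   T   T   T   T   T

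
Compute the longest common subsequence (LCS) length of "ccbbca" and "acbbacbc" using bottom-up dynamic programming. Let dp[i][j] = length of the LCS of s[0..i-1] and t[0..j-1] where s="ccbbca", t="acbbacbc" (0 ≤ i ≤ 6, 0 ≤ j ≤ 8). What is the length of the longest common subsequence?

4

   ''  a  c  b  b  a  c  b  c
''  0  0  0  0  0  0  0  0  0
 c  0  0  1  1  1  1  1  1  1
 c  0  0  1  1  1  1  2  2  2
 b  0  0  1  2  2  2  2  3  3
 b  0  0  1  2  3  3  3  3  3
 c  0  0  1  2  3  3  4  4  4
 a  0  1  1  2  3  4  4  4  4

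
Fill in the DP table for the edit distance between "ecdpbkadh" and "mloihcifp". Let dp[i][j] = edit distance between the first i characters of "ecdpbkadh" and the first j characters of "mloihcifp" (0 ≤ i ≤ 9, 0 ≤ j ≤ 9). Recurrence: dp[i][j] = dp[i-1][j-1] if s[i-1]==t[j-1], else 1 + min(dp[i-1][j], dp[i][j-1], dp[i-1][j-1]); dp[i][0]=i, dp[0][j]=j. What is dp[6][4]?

6

   ''  m  l  o  i  h  c  i  f  p
''  0  1  2  3  4  5  6  7  8  9
 e  1  1  2  3  4  5  6  7  8  9
 c  2  2  2  3  4  5  5  6  7  8
 d  3  3  3  3  4  5  6  6  7  8
 p  4  4  4  4  4  5  6  7  7  7
 b  5  5  5  5  5  5  6  7  8  8
 k  6  6  6  6  6  6  6  7  8  9
 a  7  7  7  7  7  7  7  7  8  9
 d  8  8  8  8  8  8  8  8  8  9
 h  9  9  9  9  9  8  9  9  9  9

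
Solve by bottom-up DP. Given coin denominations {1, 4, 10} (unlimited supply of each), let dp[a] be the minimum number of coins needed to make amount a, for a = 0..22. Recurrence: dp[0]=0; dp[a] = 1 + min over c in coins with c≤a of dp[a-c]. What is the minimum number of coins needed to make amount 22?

 a  0  1  2  3  4  5  6  7  8  9 10 11 12 13 14 15 16 17 18 19 20 21 22
dp  0  1  2  3  1  2  3  4  2  3  1  2  3  4  2  3  4  5  3  4  2  3  4

4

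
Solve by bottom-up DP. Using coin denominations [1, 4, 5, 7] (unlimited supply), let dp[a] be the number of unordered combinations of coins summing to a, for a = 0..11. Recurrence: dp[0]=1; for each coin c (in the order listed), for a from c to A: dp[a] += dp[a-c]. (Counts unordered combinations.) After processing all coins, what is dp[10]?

7

after  coin     0     1     2     3     4     5     6     7     8     9    10    11
          1     1     1     1     1     1     1     1     1     1     1     1     1
          4     1     1     1     1     2     2     2     2     3     3     3     3
          5     1     1     1     1     2     3     3     3     4     5     6     6
          7     1     1     1     1     2     3     3     4     5     6     7     8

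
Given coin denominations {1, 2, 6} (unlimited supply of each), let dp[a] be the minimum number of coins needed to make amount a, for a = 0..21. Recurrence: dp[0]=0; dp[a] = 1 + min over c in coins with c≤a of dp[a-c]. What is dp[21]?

5

 a  0  1  2  3  4  5  6  7  8  9 10 11 12 13 14 15 16 17 18 19 20 21
dp  0  1  1  2  2  3  1  2  2  3  3  4  2  3  3  4  4  5  3  4  4  5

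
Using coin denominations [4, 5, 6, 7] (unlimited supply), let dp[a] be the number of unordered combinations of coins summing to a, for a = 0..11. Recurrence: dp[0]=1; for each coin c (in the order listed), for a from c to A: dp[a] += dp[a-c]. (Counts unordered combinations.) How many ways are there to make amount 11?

after  coin     0     1     2     3     4     5     6     7     8     9    10    11
          4     1     0     0     0     1     0     0     0     1     0     0     0
          5     1     0     0     0     1     1     0     0     1     1     1     0
          6     1     0     0     0     1     1     1     0     1     1     2     1
          7     1     0     0     0     1     1     1     1     1     1     2     2

2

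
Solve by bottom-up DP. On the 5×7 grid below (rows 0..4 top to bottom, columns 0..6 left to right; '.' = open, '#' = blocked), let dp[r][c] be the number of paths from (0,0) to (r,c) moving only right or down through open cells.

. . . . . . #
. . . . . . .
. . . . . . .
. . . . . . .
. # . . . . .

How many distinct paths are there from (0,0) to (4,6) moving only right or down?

204

r\c   0   1   2   3   4   5   6
  0   1   1   1   1   1   1   0
  1   1   2   3   4   5   6   6
  2   1   3   6  10  15  21  27
  3   1   4  10  20  35  56  83
  4   1   0  10  30  65 121 204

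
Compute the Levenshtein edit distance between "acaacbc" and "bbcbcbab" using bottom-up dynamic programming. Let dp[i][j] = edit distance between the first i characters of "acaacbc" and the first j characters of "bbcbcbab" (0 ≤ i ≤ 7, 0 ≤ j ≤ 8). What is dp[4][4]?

4

   ''  b  b  c  b  c  b  a  b
''  0  1  2  3  4  5  6  7  8
 a  1  1  2  3  4  5  6  6  7
 c  2  2  2  2  3  4  5  6  7
 a  3  3  3  3  3  4  5  5  6
 a  4  4  4  4  4  4  5  5  6
 c  5  5  5  4  5  4  5  6  6
 b  6  5  5  5  4  5  4  5  6
 c  7  6  6  5  5  4  5  5  6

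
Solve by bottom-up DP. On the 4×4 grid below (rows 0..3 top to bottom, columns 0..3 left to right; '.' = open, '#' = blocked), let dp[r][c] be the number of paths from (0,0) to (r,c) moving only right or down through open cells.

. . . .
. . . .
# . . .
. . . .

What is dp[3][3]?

16

r\c   0   1   2   3
  0   1   1   1   1
  1   1   2   3   4
  2   0   2   5   9
  3   0   2   7  16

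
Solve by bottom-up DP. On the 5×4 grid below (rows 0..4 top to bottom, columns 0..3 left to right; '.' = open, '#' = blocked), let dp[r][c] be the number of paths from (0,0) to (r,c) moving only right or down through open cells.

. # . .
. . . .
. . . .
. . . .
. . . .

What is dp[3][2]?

r\c   0   1   2   3
  0   1   0   0   0
  1   1   1   1   1
  2   1   2   3   4
  3   1   3   6  10
  4   1   4  10  20

6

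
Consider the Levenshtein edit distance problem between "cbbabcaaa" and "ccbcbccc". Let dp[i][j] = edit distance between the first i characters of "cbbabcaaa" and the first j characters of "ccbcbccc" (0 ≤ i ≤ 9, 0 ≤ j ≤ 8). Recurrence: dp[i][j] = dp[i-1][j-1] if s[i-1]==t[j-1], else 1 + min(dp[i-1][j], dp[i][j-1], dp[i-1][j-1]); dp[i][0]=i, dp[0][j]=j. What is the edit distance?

   ''  c  c  b  c  b  c  c  c
''  0  1  2  3  4  5  6  7  8
 c  1  0  1  2  3  4  5  6  7
 b  2  1  1  1  2  3  4  5  6
 b  3  2  2  1  2  2  3  4  5
 a  4  3  3  2  2  3  3  4  5
 b  5  4  4  3  3  2  3  4  5
 c  6  5  4  4  3  3  2  3  4
 a  7  6  5  5  4  4  3  3  4
 a  8  7  6  6  5  5  4  4  4
 a  9  8  7  7  6  6  5  5  5

5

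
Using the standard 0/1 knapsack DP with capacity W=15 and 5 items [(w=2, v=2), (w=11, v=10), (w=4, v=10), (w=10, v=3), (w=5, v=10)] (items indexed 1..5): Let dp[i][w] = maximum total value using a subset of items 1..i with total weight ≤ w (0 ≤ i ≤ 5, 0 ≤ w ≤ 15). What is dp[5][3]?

2

i\w   0   1   2   3   4   5   6   7   8   9  10  11  12  13  14  15
  0   0   0   0   0   0   0   0   0   0   0   0   0   0   0   0   0
  1   0   0   2   2   2   2   2   2   2   2   2   2   2   2   2   2
  2   0   0   2   2   2   2   2   2   2   2   2  10  10  12  12  12
  3   0   0   2   2  10  10  12  12  12  12  12  12  12  12  12  20
  4   0   0   2   2  10  10  12  12  12  12  12  12  12  12  13  20
  5   0   0   2   2  10  10  12  12  12  20  20  22  22  22  22  22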